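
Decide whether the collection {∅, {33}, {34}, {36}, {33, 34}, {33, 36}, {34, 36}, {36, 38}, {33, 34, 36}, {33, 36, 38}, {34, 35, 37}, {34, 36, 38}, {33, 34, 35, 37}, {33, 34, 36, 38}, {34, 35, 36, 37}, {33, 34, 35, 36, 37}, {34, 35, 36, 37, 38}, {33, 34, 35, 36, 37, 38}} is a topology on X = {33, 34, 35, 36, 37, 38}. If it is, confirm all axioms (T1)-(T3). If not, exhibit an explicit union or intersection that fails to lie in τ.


τ IS a topology on X.

Axiom (T1): ∅ ∈ τ? Yes; X ∈ τ? Yes.
Axiom (T2/T3): check pairwise unions and intersections of members of τ.
All pairwise intersections and unions checked — each lies in τ. Therefore τ satisfies (T1), (T2), (T3): it IS a topology on X.


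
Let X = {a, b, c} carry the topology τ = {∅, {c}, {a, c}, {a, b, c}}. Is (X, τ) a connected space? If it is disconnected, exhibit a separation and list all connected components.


(X, τ) is connected.

Find clopen sets (U ∈ τ with X ∖ U ∈ τ):
  U = ∅, X ∖ U = {a, b, c} — both open, so U is clopen.
  U = {a, b, c}, X ∖ U = ∅ — both open, so U is clopen.
Only trivial clopens (∅ and X) exist, so (X, τ) is connected.
Compute connected components by grouping points that agree on all clopens:
  component: {a, b, c}


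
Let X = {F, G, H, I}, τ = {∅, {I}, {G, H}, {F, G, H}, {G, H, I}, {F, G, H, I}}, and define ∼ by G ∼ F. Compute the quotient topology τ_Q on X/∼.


X/∼ = {[F=G], [H], [I]}; |τ_Q| = 4.

Equivalence classes: [F=G], [H], [I].
Quotient map π: X → X/∼ sends F ↦ [F=G], G ↦ [F=G], H ↦ [H], I ↦ [I].
For each subset V ⊆ X/∼, compute π^{-1}(V) ⊆ X and check whether π^{-1}(V) ∈ τ. V is open in τ_Q iff π^{-1}(V) ∈ τ.
  V = {}: π^{-1}(V) = ∅ ∈ τ ✓.
  V = {[F=G]}: π^{-1}(V) = {F, G} ∉ τ ✗.
  V = {[H]}: π^{-1}(V) = {H} ∉ τ ✗.
  V = {[F=G], [H]}: π^{-1}(V) = {F, G, H} ∈ τ ✓.
  V = {[I]}: π^{-1}(V) = {I} ∈ τ ✓.
  V = {[F=G], [I]}: π^{-1}(V) = {F, G, I} ∉ τ ✗.
  V = {[H], [I]}: π^{-1}(V) = {H, I} ∉ τ ✗.
  V = {[F=G], [H], [I]}: π^{-1}(V) = {F, G, H, I} ∈ τ ✓.
Open sets in the quotient: τ_Q = {{}, {[F=G], [H]}, {[I]}, {[F=G], [H], [I]}} (4 elements).


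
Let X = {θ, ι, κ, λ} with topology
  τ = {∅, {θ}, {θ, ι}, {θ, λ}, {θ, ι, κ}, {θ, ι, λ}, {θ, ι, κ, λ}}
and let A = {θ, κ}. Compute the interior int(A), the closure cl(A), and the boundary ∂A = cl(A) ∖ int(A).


int(A) = {θ}, cl(A) = {θ, ι, κ, λ}, ∂A = {ι, κ, λ}.

Closed sets in (X, τ) are complements of opens:
  closed(X, τ) = {∅, {κ}, {λ}, {ι, κ}, {κ, λ}, {ι, κ, λ}, {θ, ι, κ, λ}}.
int(A) = ⋃ {U ∈ τ : U ⊆ A}. Opens contained in A: ∅, {θ}.
Taking the union of these: int(A) = {θ}.
cl(A) = ⋂ {C closed : A ⊆ C}. Closed sets containing A: {θ, ι, κ, λ}.
Intersecting these: cl(A) = {θ, ι, κ, λ}.
∂A = cl(A) ∖ int(A) = {θ, ι, κ, λ} ∖ {θ} = {ι, κ, λ}.


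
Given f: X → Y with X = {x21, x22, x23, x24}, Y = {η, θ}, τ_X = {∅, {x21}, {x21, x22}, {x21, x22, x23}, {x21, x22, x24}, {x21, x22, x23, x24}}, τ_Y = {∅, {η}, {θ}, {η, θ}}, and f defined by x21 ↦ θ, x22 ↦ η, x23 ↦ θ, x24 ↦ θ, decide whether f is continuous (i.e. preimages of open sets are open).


f is NOT continuous.

Compute f^{-1}(U) for each U ∈ τ_Y:
  U = ∅: f^{-1}(U) = ∅ ∈ τ_X ✓.
  U = {η}: f^{-1}(U) = {x22} ∉ τ_X ✗.
  U = {θ}: f^{-1}(U) = {x21, x23, x24} ∉ τ_X ✗.
  U = {η, θ}: f^{-1}(U) = {x21, x22, x23, x24} ∈ τ_X ✓.
Found U = {η} with f^{-1}(U) = {x22} not in τ_X. Therefore f is NOT continuous.


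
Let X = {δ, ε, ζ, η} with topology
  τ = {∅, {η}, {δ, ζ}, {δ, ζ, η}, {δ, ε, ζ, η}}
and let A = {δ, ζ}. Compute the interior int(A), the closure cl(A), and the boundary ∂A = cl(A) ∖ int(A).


int(A) = {δ, ζ}, cl(A) = {δ, ε, ζ}, ∂A = {ε}.

Closed sets in (X, τ) are complements of opens:
  closed(X, τ) = {∅, {ε}, {ε, η}, {δ, ε, ζ}, {δ, ε, ζ, η}}.
int(A) = ⋃ {U ∈ τ : U ⊆ A}. Opens contained in A: ∅, {δ, ζ}.
Taking the union of these: int(A) = {δ, ζ}.
cl(A) = ⋂ {C closed : A ⊆ C}. Closed sets containing A: {δ, ε, ζ}, {δ, ε, ζ, η}.
Intersecting these: cl(A) = {δ, ε, ζ}.
∂A = cl(A) ∖ int(A) = {δ, ε, ζ} ∖ {δ, ζ} = {ε}.


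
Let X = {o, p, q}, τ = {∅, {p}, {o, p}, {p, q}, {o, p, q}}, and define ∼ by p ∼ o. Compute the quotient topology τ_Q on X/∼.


X/∼ = {[o=p], [q]}; |τ_Q| = 3.

Equivalence classes: [o=p], [q].
Quotient map π: X → X/∼ sends o ↦ [o=p], p ↦ [o=p], q ↦ [q].
For each subset V ⊆ X/∼, compute π^{-1}(V) ⊆ X and check whether π^{-1}(V) ∈ τ. V is open in τ_Q iff π^{-1}(V) ∈ τ.
  V = {}: π^{-1}(V) = ∅ ∈ τ ✓.
  V = {[o=p]}: π^{-1}(V) = {o, p} ∈ τ ✓.
  V = {[q]}: π^{-1}(V) = {q} ∉ τ ✗.
  V = {[o=p], [q]}: π^{-1}(V) = {o, p, q} ∈ τ ✓.
Open sets in the quotient: τ_Q = {{}, {[o=p]}, {[o=p], [q]}} (3 elements).


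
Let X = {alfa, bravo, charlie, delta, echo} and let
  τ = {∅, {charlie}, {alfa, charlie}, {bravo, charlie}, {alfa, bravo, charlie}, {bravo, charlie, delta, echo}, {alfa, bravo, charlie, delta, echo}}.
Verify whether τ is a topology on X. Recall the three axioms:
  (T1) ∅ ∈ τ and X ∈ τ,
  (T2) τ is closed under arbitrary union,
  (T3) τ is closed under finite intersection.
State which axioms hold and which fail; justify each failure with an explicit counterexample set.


τ IS a topology on X.

Axiom (T1): ∅ ∈ τ? Yes; X ∈ τ? Yes.
Axiom (T2/T3): check pairwise unions and intersections of members of τ.
All pairwise intersections and unions checked — each lies in τ. Therefore τ satisfies (T1), (T2), (T3): it IS a topology on X.


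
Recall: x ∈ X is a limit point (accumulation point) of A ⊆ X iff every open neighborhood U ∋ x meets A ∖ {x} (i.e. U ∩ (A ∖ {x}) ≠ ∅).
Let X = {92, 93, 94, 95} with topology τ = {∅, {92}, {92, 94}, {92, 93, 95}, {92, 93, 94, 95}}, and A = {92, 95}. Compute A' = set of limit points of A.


A' = {93, 94, 95}

For each x ∈ X, list the open sets U ∈ τ with x ∈ U, then check whether U ∩ (A ∖ {x}) ≠ ∅ for every such U.
  x = 92: open {92} ∋ x has {92} ∩ (A ∖ {92}) = ∅, so x is NOT a limit point.
  x = 93: opens ∋ x are {92, 93, 95}, {92, 93, 94, 95}; each meets A ∖ {93}, so x IS a limit point.
  x = 94: opens ∋ x are {92, 94}, {92, 93, 94, 95}; each meets A ∖ {94}, so x IS a limit point.
  x = 95: opens ∋ x are {92, 93, 95}, {92, 93, 94, 95}; each meets A ∖ {95}, so x IS a limit point.
Collecting: A' = {93, 94, 95}.


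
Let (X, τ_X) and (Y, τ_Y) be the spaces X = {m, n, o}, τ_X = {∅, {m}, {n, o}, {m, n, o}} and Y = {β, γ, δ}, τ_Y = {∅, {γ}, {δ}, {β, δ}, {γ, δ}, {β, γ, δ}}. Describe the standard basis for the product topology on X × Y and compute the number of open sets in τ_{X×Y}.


Basis B = {∅ × ∅, {m} × {γ}, {m} × {δ}, {m} × {β, δ}, {m} × {γ, δ}, {n, o} × {γ}, {n, o} × {δ}, {m} × {β, γ, δ}, {m, n, o} × {γ}, {m, n, o} × {δ}, {n, o} × {β, δ}, {n, o} × {γ, δ}, {m, n, o} × {β, δ}, {m, n, o} × {γ, δ}, {n, o} × {β, γ, δ}, {m, n, o} × {β, γ, δ}}; |τ_{X×Y}| = 36.

Enumerate products U × V with U ∈ τ_X, V ∈ τ_Y (deduplicated):
  ∅ × ∅ = {} (∅)
  {m} × {γ} = {(m,γ)}
  {m} × {δ} = {(m,δ)}
  {m} × {β, δ} = {(m,β), (m,δ)}
  {m} × {γ, δ} = {(m,γ), (m,δ)}
  {n, o} × {γ} = {(n,γ), (o,γ)}
  {n, o} × {δ} = {(n,δ), (o,δ)}
  {m} × {β, γ, δ} = {(m,β), (m,γ), (m,δ)}
  {m, n, o} × {γ} = {(m,γ), (n,γ), (o,γ)}
  {m, n, o} × {δ} = {(m,δ), (n,δ), (o,δ)}
  {n, o} × {β, δ} = {(n,β), (n,δ), (o,β), (o,δ)}
  {n, o} × {γ, δ} = {(n,γ), (n,δ), (o,γ), (o,δ)}
  {m, n, o} × {β, δ} = {(m,β), (m,δ), (n,β), (n,δ), (o,β), (o,δ)}
  {m, n, o} × {γ, δ} = {(m,γ), (m,δ), (n,γ), (n,δ), (o,γ), (o,δ)}
  {n, o} × {β, γ, δ} = {(n,β), (n,γ), (n,δ), (o,β), (o,γ), (o,δ)}
  {m, n, o} × {β, γ, δ} = {(m,β), (m,γ), (m,δ), (n,β), (n,γ), (n,δ), (o,β), (o,γ), (o,δ)}
These 16 distinct sets form the basis B.
Close under arbitrary unions to get τ_{X×Y}; counting gives |τ_{X×Y}| = 36.


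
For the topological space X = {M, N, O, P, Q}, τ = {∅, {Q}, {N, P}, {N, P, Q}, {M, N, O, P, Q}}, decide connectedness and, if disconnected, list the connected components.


(X, τ) is connected.

Find clopen sets (U ∈ τ with X ∖ U ∈ τ):
  U = ∅, X ∖ U = {M, N, O, P, Q} — both open, so U is clopen.
  U = {M, N, O, P, Q}, X ∖ U = ∅ — both open, so U is clopen.
Only trivial clopens (∅ and X) exist, so (X, τ) is connected.
Compute connected components by grouping points that agree on all clopens:
  component: {M, N, O, P, Q}


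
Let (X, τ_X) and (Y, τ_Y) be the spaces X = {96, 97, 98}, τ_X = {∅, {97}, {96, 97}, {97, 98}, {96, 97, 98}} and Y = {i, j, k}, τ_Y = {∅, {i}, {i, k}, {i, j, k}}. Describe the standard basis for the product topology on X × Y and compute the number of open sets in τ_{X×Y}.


Basis B = {∅ × ∅, {97} × {i}, {96, 97} × {i}, {97} × {i, k}, {97, 98} × {i}, {96, 97, 98} × {i}, {97} × {i, j, k}, {96, 97} × {i, k}, {97, 98} × {i, k}, {96, 97} × {i, j, k}, {96, 97, 98} × {i, k}, {97, 98} × {i, j, k}, {96, 97, 98} × {i, j, k}}; |τ_{X×Y}| = 30.

Enumerate products U × V with U ∈ τ_X, V ∈ τ_Y (deduplicated):
  ∅ × ∅ = {} (∅)
  {97} × {i} = {(97,i)}
  {96, 97} × {i} = {(96,i), (97,i)}
  {97} × {i, k} = {(97,i), (97,k)}
  {97, 98} × {i} = {(97,i), (98,i)}
  {96, 97, 98} × {i} = {(96,i), (97,i), (98,i)}
  {97} × {i, j, k} = {(97,i), (97,j), (97,k)}
  {96, 97} × {i, k} = {(96,i), (96,k), (97,i), (97,k)}
  {97, 98} × {i, k} = {(97,i), (97,k), (98,i), (98,k)}
  {96, 97} × {i, j, k} = {(96,i), (96,j), (96,k), (97,i), (97,j), (97,k)}
  {96, 97, 98} × {i, k} = {(96,i), (96,k), (97,i), (97,k), (98,i), (98,k)}
  {97, 98} × {i, j, k} = {(97,i), (97,j), (97,k), (98,i), (98,j), (98,k)}
  {96, 97, 98} × {i, j, k} = {(96,i), (96,j), (96,k), (97,i), (97,j), (97,k), (98,i), (98,j), (98,k)}
These 13 distinct sets form the basis B.
Close under arbitrary unions to get τ_{X×Y}; counting gives |τ_{X×Y}| = 30.


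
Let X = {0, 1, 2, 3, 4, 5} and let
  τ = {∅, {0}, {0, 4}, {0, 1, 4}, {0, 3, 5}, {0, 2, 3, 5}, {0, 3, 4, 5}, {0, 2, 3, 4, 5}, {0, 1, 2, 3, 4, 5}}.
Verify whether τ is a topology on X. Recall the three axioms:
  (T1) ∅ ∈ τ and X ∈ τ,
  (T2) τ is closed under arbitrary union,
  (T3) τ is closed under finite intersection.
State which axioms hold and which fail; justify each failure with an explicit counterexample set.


τ is NOT a topology on X.

Axiom (T1): ∅ ∈ τ? Yes; X ∈ τ? Yes.
Axiom (T2/T3): check pairwise unions and intersections of members of τ.
Counterexample for (T2): {0, 1, 4} ∪ {0, 3, 5} = {0, 1, 3, 4, 5} ∉ τ. Therefore τ is NOT a topology.


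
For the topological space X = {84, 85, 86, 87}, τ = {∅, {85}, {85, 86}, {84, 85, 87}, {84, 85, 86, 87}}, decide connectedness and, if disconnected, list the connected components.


(X, τ) is connected.

Find clopen sets (U ∈ τ with X ∖ U ∈ τ):
  U = ∅, X ∖ U = {84, 85, 86, 87} — both open, so U is clopen.
  U = {84, 85, 86, 87}, X ∖ U = ∅ — both open, so U is clopen.
Only trivial clopens (∅ and X) exist, so (X, τ) is connected.
Compute connected components by grouping points that agree on all clopens:
  component: {84, 85, 86, 87}


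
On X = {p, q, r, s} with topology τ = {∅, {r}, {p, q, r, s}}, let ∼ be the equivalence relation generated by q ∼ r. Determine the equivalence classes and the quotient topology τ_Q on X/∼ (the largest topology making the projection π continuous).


X/∼ = {[p], [q=r], [s]}; |τ_Q| = 2.

Equivalence classes: [p], [q=r], [s].
Quotient map π: X → X/∼ sends p ↦ [p], q ↦ [q=r], r ↦ [q=r], s ↦ [s].
For each subset V ⊆ X/∼, compute π^{-1}(V) ⊆ X and check whether π^{-1}(V) ∈ τ. V is open in τ_Q iff π^{-1}(V) ∈ τ.
  V = {}: π^{-1}(V) = ∅ ∈ τ ✓.
  V = {[p]}: π^{-1}(V) = {p} ∉ τ ✗.
  V = {[q=r]}: π^{-1}(V) = {q, r} ∉ τ ✗.
  V = {[p], [q=r]}: π^{-1}(V) = {p, q, r} ∉ τ ✗.
  V = {[s]}: π^{-1}(V) = {s} ∉ τ ✗.
  V = {[p], [s]}: π^{-1}(V) = {p, s} ∉ τ ✗.
  V = {[q=r], [s]}: π^{-1}(V) = {q, r, s} ∉ τ ✗.
  V = {[p], [q=r], [s]}: π^{-1}(V) = {p, q, r, s} ∈ τ ✓.
Open sets in the quotient: τ_Q = {{}, {[p], [q=r], [s]}} (2 elements).


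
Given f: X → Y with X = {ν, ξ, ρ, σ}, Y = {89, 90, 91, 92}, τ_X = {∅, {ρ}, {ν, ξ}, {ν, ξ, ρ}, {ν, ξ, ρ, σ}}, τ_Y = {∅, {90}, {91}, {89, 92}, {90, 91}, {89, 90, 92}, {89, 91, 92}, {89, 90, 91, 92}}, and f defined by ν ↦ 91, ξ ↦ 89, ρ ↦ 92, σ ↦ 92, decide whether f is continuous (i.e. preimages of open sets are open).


f is NOT continuous.

Compute f^{-1}(U) for each U ∈ τ_Y:
  U = ∅: f^{-1}(U) = ∅ ∈ τ_X ✓.
  U = {90}: f^{-1}(U) = ∅ ∈ τ_X ✓.
  U = {91}: f^{-1}(U) = {ν} ∉ τ_X ✗.
  U = {89, 92}: f^{-1}(U) = {ξ, ρ, σ} ∉ τ_X ✗.
  U = {90, 91}: f^{-1}(U) = {ν} ∉ τ_X ✗.
  U = {89, 90, 92}: f^{-1}(U) = {ξ, ρ, σ} ∉ τ_X ✗.
  U = {89, 91, 92}: f^{-1}(U) = {ν, ξ, ρ, σ} ∈ τ_X ✓.
  U = {89, 90, 91, 92}: f^{-1}(U) = {ν, ξ, ρ, σ} ∈ τ_X ✓.
Found U = {91} with f^{-1}(U) = {ν} not in τ_X. Therefore f is NOT continuous.


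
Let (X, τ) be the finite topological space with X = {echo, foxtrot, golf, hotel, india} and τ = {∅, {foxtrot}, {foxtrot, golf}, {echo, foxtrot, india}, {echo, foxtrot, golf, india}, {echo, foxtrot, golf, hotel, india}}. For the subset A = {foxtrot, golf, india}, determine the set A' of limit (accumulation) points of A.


A' = {echo, golf, hotel, india}

For each x ∈ X, list the open sets U ∈ τ with x ∈ U, then check whether U ∩ (A ∖ {x}) ≠ ∅ for every such U.
  x = echo: opens ∋ x are {echo, foxtrot, india}, {echo, foxtrot, golf, india}, {echo, foxtrot, golf, hotel, india}; each meets A ∖ {echo}, so x IS a limit point.
  x = foxtrot: open {foxtrot} ∋ x has {foxtrot} ∩ (A ∖ {foxtrot}) = ∅, so x is NOT a limit point.
  x = golf: opens ∋ x are {foxtrot, golf}, {echo, foxtrot, golf, india}, {echo, foxtrot, golf, hotel, india}; each meets A ∖ {golf}, so x IS a limit point.
  x = hotel: opens ∋ x are {echo, foxtrot, golf, hotel, india}; each meets A ∖ {hotel}, so x IS a limit point.
  x = india: opens ∋ x are {echo, foxtrot, india}, {echo, foxtrot, golf, india}, {echo, foxtrot, golf, hotel, india}; each meets A ∖ {india}, so x IS a limit point.
Collecting: A' = {echo, golf, hotel, india}.


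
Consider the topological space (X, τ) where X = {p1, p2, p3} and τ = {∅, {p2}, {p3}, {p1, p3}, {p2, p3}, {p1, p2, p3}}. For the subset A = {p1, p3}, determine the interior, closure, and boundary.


int(A) = {p1, p3}, cl(A) = {p1, p3}, ∂A = ∅.

Closed sets in (X, τ) are complements of opens:
  closed(X, τ) = {∅, {p1}, {p2}, {p1, p2}, {p1, p3}, {p1, p2, p3}}.
int(A) = ⋃ {U ∈ τ : U ⊆ A}. Opens contained in A: ∅, {p3}, {p1, p3}.
Taking the union of these: int(A) = {p1, p3}.
cl(A) = ⋂ {C closed : A ⊆ C}. Closed sets containing A: {p1, p3}, {p1, p2, p3}.
Intersecting these: cl(A) = {p1, p3}.
∂A = cl(A) ∖ int(A) = {p1, p3} ∖ {p1, p3} = ∅.


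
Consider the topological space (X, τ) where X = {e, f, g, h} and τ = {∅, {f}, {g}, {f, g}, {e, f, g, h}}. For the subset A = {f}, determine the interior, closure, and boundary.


int(A) = {f}, cl(A) = {e, f, h}, ∂A = {e, h}.

Closed sets in (X, τ) are complements of opens:
  closed(X, τ) = {∅, {e, h}, {e, f, h}, {e, g, h}, {e, f, g, h}}.
int(A) = ⋃ {U ∈ τ : U ⊆ A}. Opens contained in A: ∅, {f}.
Taking the union of these: int(A) = {f}.
cl(A) = ⋂ {C closed : A ⊆ C}. Closed sets containing A: {e, f, h}, {e, f, g, h}.
Intersecting these: cl(A) = {e, f, h}.
∂A = cl(A) ∖ int(A) = {e, f, h} ∖ {f} = {e, h}.


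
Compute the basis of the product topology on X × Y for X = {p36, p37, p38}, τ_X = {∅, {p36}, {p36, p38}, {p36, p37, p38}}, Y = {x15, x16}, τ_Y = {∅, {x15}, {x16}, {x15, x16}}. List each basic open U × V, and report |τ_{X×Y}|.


Basis B = {∅ × ∅, {p36} × {x15}, {p36} × {x16}, {p36} × {x15, x16}, {p36, p38} × {x15}, {p36, p38} × {x16}, {p36, p37, p38} × {x15}, {p36, p37, p38} × {x16}, {p36, p38} × {x15, x16}, {p36, p37, p38} × {x15, x16}}; |τ_{X×Y}| = 16.

Enumerate products U × V with U ∈ τ_X, V ∈ τ_Y (deduplicated):
  ∅ × ∅ = {} (∅)
  {p36} × {x15} = {(p36,x15)}
  {p36} × {x16} = {(p36,x16)}
  {p36} × {x15, x16} = {(p36,x15), (p36,x16)}
  {p36, p38} × {x15} = {(p36,x15), (p38,x15)}
  {p36, p38} × {x16} = {(p36,x16), (p38,x16)}
  {p36, p37, p38} × {x15} = {(p36,x15), (p37,x15), (p38,x15)}
  {p36, p37, p38} × {x16} = {(p36,x16), (p37,x16), (p38,x16)}
  {p36, p38} × {x15, x16} = {(p36,x15), (p36,x16), (p38,x15), (p38,x16)}
  {p36, p37, p38} × {x15, x16} = {(p36,x15), (p36,x16), (p37,x15), (p37,x16), (p38,x15), (p38,x16)}
These 10 distinct sets form the basis B.
Close under arbitrary unions to get τ_{X×Y}; counting gives |τ_{X×Y}| = 16.


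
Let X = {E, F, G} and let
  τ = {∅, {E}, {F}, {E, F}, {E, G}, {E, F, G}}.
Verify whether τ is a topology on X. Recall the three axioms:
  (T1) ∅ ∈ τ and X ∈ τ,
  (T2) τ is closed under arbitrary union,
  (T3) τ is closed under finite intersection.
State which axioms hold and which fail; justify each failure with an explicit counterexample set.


τ IS a topology on X.

Axiom (T1): ∅ ∈ τ? Yes; X ∈ τ? Yes.
Axiom (T2/T3): check pairwise unions and intersections of members of τ.
All pairwise intersections and unions checked — each lies in τ. Therefore τ satisfies (T1), (T2), (T3): it IS a topology on X.


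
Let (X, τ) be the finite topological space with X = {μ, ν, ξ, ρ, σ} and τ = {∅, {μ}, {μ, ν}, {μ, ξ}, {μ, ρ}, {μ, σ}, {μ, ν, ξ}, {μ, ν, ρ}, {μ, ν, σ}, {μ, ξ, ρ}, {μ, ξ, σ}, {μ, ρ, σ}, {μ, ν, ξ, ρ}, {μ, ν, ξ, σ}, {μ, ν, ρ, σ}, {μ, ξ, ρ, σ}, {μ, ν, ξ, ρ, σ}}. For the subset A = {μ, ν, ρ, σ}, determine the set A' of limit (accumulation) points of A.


A' = {ν, ξ, ρ, σ}

For each x ∈ X, list the open sets U ∈ τ with x ∈ U, then check whether U ∩ (A ∖ {x}) ≠ ∅ for every such U.
  x = μ: open {μ} ∋ x has {μ} ∩ (A ∖ {μ}) = ∅, so x is NOT a limit point.
  x = ν: opens ∋ x are {μ, ν}, {μ, ν, ξ}, {μ, ν, ρ}, {μ, ν, σ}, {μ, ν, ξ, ρ}, {μ, ν, ξ, σ}, {μ, ν, ρ, σ}, {μ, ν, ξ, ρ, σ}; each meets A ∖ {ν}, so x IS a limit point.
  x = ξ: opens ∋ x are {μ, ξ}, {μ, ν, ξ}, {μ, ξ, ρ}, {μ, ξ, σ}, {μ, ν, ξ, ρ}, {μ, ν, ξ, σ}, {μ, ξ, ρ, σ}, {μ, ν, ξ, ρ, σ}; each meets A ∖ {ξ}, so x IS a limit point.
  x = ρ: opens ∋ x are {μ, ρ}, {μ, ν, ρ}, {μ, ξ, ρ}, {μ, ρ, σ}, {μ, ν, ξ, ρ}, {μ, ν, ρ, σ}, {μ, ξ, ρ, σ}, {μ, ν, ξ, ρ, σ}; each meets A ∖ {ρ}, so x IS a limit point.
  x = σ: opens ∋ x are {μ, σ}, {μ, ν, σ}, {μ, ξ, σ}, {μ, ρ, σ}, {μ, ν, ξ, σ}, {μ, ν, ρ, σ}, {μ, ξ, ρ, σ}, {μ, ν, ξ, ρ, σ}; each meets A ∖ {σ}, so x IS a limit point.
Collecting: A' = {ν, ξ, ρ, σ}.


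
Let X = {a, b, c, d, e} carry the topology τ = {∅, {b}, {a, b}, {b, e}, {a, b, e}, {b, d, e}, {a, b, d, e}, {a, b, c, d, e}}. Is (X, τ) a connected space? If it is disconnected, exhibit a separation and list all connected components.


(X, τ) is connected.

Find clopen sets (U ∈ τ with X ∖ U ∈ τ):
  U = ∅, X ∖ U = {a, b, c, d, e} — both open, so U is clopen.
  U = {a, b, c, d, e}, X ∖ U = ∅ — both open, so U is clopen.
Only trivial clopens (∅ and X) exist, so (X, τ) is connected.
Compute connected components by grouping points that agree on all clopens:
  component: {a, b, c, d, e}


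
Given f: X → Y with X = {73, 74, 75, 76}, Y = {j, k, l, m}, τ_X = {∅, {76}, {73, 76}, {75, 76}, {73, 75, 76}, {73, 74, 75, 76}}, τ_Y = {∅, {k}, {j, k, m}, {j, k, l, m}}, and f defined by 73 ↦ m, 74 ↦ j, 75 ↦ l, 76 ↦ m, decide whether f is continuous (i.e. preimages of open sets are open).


f is NOT continuous.

Compute f^{-1}(U) for each U ∈ τ_Y:
  U = ∅: f^{-1}(U) = ∅ ∈ τ_X ✓.
  U = {k}: f^{-1}(U) = ∅ ∈ τ_X ✓.
  U = {j, k, m}: f^{-1}(U) = {73, 74, 76} ∉ τ_X ✗.
  U = {j, k, l, m}: f^{-1}(U) = {73, 74, 75, 76} ∈ τ_X ✓.
Found U = {j, k, m} with f^{-1}(U) = {73, 74, 76} not in τ_X. Therefore f is NOT continuous.


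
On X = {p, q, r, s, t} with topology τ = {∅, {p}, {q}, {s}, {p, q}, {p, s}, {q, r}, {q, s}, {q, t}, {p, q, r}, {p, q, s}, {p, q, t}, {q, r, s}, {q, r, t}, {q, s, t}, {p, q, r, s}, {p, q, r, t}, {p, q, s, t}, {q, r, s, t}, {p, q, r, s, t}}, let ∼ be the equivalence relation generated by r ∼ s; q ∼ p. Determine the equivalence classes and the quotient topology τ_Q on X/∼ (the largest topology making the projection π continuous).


X/∼ = {[p=q], [r=s], [t]}; |τ_Q| = 5.

Equivalence classes: [p=q], [r=s], [t].
Quotient map π: X → X/∼ sends p ↦ [p=q], q ↦ [p=q], r ↦ [r=s], s ↦ [r=s], t ↦ [t].
For each subset V ⊆ X/∼, compute π^{-1}(V) ⊆ X and check whether π^{-1}(V) ∈ τ. V is open in τ_Q iff π^{-1}(V) ∈ τ.
  V = {}: π^{-1}(V) = ∅ ∈ τ ✓.
  V = {[p=q]}: π^{-1}(V) = {p, q} ∈ τ ✓.
  V = {[r=s]}: π^{-1}(V) = {r, s} ∉ τ ✗.
  V = {[p=q], [r=s]}: π^{-1}(V) = {p, q, r, s} ∈ τ ✓.
  V = {[t]}: π^{-1}(V) = {t} ∉ τ ✗.
  V = {[p=q], [t]}: π^{-1}(V) = {p, q, t} ∈ τ ✓.
  V = {[r=s], [t]}: π^{-1}(V) = {r, s, t} ∉ τ ✗.
  V = {[p=q], [r=s], [t]}: π^{-1}(V) = {p, q, r, s, t} ∈ τ ✓.
Open sets in the quotient: τ_Q = {{}, {[p=q]}, {[p=q], [r=s]}, {[p=q], [t]}, {[p=q], [r=s], [t]}} (5 elements).


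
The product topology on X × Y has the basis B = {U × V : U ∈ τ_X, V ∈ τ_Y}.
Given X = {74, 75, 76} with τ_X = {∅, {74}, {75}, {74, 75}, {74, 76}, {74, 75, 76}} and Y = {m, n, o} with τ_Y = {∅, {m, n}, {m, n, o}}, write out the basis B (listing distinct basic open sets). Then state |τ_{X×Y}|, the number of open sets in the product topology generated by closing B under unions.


Basis B = {∅ × ∅, {74} × {m, n}, {75} × {m, n}, {74} × {m, n, o}, {75} × {m, n, o}, {74, 75} × {m, n}, {74, 76} × {m, n}, {74, 75} × {m, n, o}, {74, 76} × {m, n, o}, {74, 75, 76} × {m, n}, {74, 75, 76} × {m, n, o}}; |τ_{X×Y}| = 18.

Enumerate products U × V with U ∈ τ_X, V ∈ τ_Y (deduplicated):
  ∅ × ∅ = {} (∅)
  {74} × {m, n} = {(74,m), (74,n)}
  {75} × {m, n} = {(75,m), (75,n)}
  {74} × {m, n, o} = {(74,m), (74,n), (74,o)}
  {75} × {m, n, o} = {(75,m), (75,n), (75,o)}
  {74, 75} × {m, n} = {(74,m), (74,n), (75,m), (75,n)}
  {74, 76} × {m, n} = {(74,m), (74,n), (76,m), (76,n)}
  {74, 75} × {m, n, o} = {(74,m), (74,n), (74,o), (75,m), (75,n), (75,o)}
  {74, 76} × {m, n, o} = {(74,m), (74,n), (74,o), (76,m), (76,n), (76,o)}
  {74, 75, 76} × {m, n} = {(74,m), (74,n), (75,m), (75,n), (76,m), (76,n)}
  {74, 75, 76} × {m, n, o} = {(74,m), (74,n), (74,o), (75,m), (75,n), (75,o), (76,m), (76,n), (76,o)}
These 11 distinct sets form the basis B.
Close under arbitrary unions to get τ_{X×Y}; counting gives |τ_{X×Y}| = 18.


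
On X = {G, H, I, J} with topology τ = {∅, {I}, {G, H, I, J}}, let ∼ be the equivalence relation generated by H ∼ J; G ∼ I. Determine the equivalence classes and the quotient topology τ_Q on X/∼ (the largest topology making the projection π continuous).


X/∼ = {[G=I], [H=J]}; |τ_Q| = 2.

Equivalence classes: [G=I], [H=J].
Quotient map π: X → X/∼ sends G ↦ [G=I], H ↦ [H=J], I ↦ [G=I], J ↦ [H=J].
For each subset V ⊆ X/∼, compute π^{-1}(V) ⊆ X and check whether π^{-1}(V) ∈ τ. V is open in τ_Q iff π^{-1}(V) ∈ τ.
  V = {}: π^{-1}(V) = ∅ ∈ τ ✓.
  V = {[G=I]}: π^{-1}(V) = {G, I} ∉ τ ✗.
  V = {[H=J]}: π^{-1}(V) = {H, J} ∉ τ ✗.
  V = {[G=I], [H=J]}: π^{-1}(V) = {G, H, I, J} ∈ τ ✓.
Open sets in the quotient: τ_Q = {{}, {[G=I], [H=J]}} (2 elements).


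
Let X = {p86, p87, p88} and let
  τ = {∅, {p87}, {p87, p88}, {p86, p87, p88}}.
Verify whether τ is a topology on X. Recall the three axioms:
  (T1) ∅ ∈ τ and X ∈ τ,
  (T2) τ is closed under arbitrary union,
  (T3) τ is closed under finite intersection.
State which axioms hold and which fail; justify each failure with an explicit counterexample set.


τ IS a topology on X.

Axiom (T1): ∅ ∈ τ? Yes; X ∈ τ? Yes.
Axiom (T2/T3): check pairwise unions and intersections of members of τ.
All pairwise intersections and unions checked — each lies in τ. Therefore τ satisfies (T1), (T2), (T3): it IS a topology on X.


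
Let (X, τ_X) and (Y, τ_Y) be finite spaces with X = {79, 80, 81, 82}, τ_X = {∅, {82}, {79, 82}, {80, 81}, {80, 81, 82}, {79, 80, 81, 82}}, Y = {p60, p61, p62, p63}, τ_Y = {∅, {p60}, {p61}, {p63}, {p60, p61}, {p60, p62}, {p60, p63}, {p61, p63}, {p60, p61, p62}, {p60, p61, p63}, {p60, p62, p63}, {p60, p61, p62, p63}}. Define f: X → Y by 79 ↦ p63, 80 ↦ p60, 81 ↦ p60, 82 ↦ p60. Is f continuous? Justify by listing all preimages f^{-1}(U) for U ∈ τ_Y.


f is NOT continuous.

Compute f^{-1}(U) for each U ∈ τ_Y:
  U = ∅: f^{-1}(U) = ∅ ∈ τ_X ✓.
  U = {p60}: f^{-1}(U) = {80, 81, 82} ∈ τ_X ✓.
  U = {p61}: f^{-1}(U) = ∅ ∈ τ_X ✓.
  U = {p63}: f^{-1}(U) = {79} ∉ τ_X ✗.
  U = {p60, p61}: f^{-1}(U) = {80, 81, 82} ∈ τ_X ✓.
  U = {p60, p62}: f^{-1}(U) = {80, 81, 82} ∈ τ_X ✓.
  U = {p60, p63}: f^{-1}(U) = {79, 80, 81, 82} ∈ τ_X ✓.
  U = {p61, p63}: f^{-1}(U) = {79} ∉ τ_X ✗.
  U = {p60, p61, p62}: f^{-1}(U) = {80, 81, 82} ∈ τ_X ✓.
  U = {p60, p61, p63}: f^{-1}(U) = {79, 80, 81, 82} ∈ τ_X ✓.
  U = {p60, p62, p63}: f^{-1}(U) = {79, 80, 81, 82} ∈ τ_X ✓.
  U = {p60, p61, p62, p63}: f^{-1}(U) = {79, 80, 81, 82} ∈ τ_X ✓.
Found U = {p63} with f^{-1}(U) = {79} not in τ_X. Therefore f is NOT continuous.


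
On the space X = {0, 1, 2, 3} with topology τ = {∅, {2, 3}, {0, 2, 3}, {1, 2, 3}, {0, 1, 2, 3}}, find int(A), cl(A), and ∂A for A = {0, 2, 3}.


int(A) = {0, 2, 3}, cl(A) = {0, 1, 2, 3}, ∂A = {1}.

Closed sets in (X, τ) are complements of opens:
  closed(X, τ) = {∅, {0}, {1}, {0, 1}, {0, 1, 2, 3}}.
int(A) = ⋃ {U ∈ τ : U ⊆ A}. Opens contained in A: ∅, {2, 3}, {0, 2, 3}.
Taking the union of these: int(A) = {0, 2, 3}.
cl(A) = ⋂ {C closed : A ⊆ C}. Closed sets containing A: {0, 1, 2, 3}.
Intersecting these: cl(A) = {0, 1, 2, 3}.
∂A = cl(A) ∖ int(A) = {0, 1, 2, 3} ∖ {0, 2, 3} = {1}.


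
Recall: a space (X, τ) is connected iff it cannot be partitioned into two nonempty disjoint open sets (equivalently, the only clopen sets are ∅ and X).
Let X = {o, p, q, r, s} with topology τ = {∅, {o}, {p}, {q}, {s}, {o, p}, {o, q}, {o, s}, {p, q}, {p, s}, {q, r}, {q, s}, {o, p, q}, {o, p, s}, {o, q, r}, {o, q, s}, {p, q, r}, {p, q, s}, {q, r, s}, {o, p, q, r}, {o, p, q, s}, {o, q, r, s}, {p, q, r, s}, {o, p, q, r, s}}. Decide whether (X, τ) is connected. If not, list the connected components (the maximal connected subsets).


(X, τ) is disconnected; components = [{o}, {p}, {s}, {q, r}].

Find clopen sets (U ∈ τ with X ∖ U ∈ τ):
  U = ∅, X ∖ U = {o, p, q, r, s} — both open, so U is clopen.
  U = {o}, X ∖ U = {p, q, r, s} — both open, so U is clopen.
  U = {p}, X ∖ U = {o, q, r, s} — both open, so U is clopen.
  U = {s}, X ∖ U = {o, p, q, r} — both open, so U is clopen.
  U = {o, p}, X ∖ U = {q, r, s} — both open, so U is clopen.
  U = {o, s}, X ∖ U = {p, q, r} — both open, so U is clopen.
  U = {p, s}, X ∖ U = {o, q, r} — both open, so U is clopen.
  U = {q, r}, X ∖ U = {o, p, s} — both open, so U is clopen.
  U = {o, p, s}, X ∖ U = {q, r} — both open, so U is clopen.
  U = {o, q, r}, X ∖ U = {p, s} — both open, so U is clopen.
  U = {p, q, r}, X ∖ U = {o, s} — both open, so U is clopen.
  U = {q, r, s}, X ∖ U = {o, p} — both open, so U is clopen.
  U = {o, p, q, r}, X ∖ U = {s} — both open, so U is clopen.
  U = {o, q, r, s}, X ∖ U = {p} — both open, so U is clopen.
  U = {p, q, r, s}, X ∖ U = {o} — both open, so U is clopen.
  U = {o, p, q, r, s}, X ∖ U = ∅ — both open, so U is clopen.
Nontrivial clopen(s) exist: e.g. {o, q, r, s}. So (X, τ) is disconnected.
Compute connected components by grouping points that agree on all clopens:
  component: {o}
  component: {p}
  component: {s}
  component: {q, r}


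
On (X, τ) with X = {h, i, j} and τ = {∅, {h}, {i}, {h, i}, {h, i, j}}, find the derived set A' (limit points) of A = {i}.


A' = {j}

For each x ∈ X, list the open sets U ∈ τ with x ∈ U, then check whether U ∩ (A ∖ {x}) ≠ ∅ for every such U.
  x = h: open {h} ∋ x has {h} ∩ (A ∖ {h}) = ∅, so x is NOT a limit point.
  x = i: open {i} ∋ x has {i} ∩ (A ∖ {i}) = ∅, so x is NOT a limit point.
  x = j: opens ∋ x are {h, i, j}; each meets A ∖ {j}, so x IS a limit point.
Collecting: A' = {j}.


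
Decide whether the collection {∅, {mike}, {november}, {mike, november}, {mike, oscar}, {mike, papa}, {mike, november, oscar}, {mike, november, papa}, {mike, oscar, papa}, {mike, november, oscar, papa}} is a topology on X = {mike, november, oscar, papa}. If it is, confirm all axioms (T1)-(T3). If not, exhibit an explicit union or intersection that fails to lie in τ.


τ IS a topology on X.

Axiom (T1): ∅ ∈ τ? Yes; X ∈ τ? Yes.
Axiom (T2/T3): check pairwise unions and intersections of members of τ.
All pairwise intersections and unions checked — each lies in τ. Therefore τ satisfies (T1), (T2), (T3): it IS a topology on X.


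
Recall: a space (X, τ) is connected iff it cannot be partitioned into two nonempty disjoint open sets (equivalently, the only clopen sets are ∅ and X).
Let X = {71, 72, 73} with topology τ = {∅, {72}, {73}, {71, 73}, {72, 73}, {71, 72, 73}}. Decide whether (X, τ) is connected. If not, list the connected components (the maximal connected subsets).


(X, τ) is disconnected; components = [{72}, {71, 73}].

Find clopen sets (U ∈ τ with X ∖ U ∈ τ):
  U = ∅, X ∖ U = {71, 72, 73} — both open, so U is clopen.
  U = {72}, X ∖ U = {71, 73} — both open, so U is clopen.
  U = {71, 73}, X ∖ U = {72} — both open, so U is clopen.
  U = {71, 72, 73}, X ∖ U = ∅ — both open, so U is clopen.
Nontrivial clopen(s) exist: e.g. {72}. So (X, τ) is disconnected.
Compute connected components by grouping points that agree on all clopens:
  component: {72}
  component: {71, 73}


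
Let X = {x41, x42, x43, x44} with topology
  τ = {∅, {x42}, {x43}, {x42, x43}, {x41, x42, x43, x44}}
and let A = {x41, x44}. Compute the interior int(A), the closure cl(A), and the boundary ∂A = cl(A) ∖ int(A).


int(A) = ∅, cl(A) = {x41, x44}, ∂A = {x41, x44}.

Closed sets in (X, τ) are complements of opens:
  closed(X, τ) = {∅, {x41, x44}, {x41, x42, x44}, {x41, x43, x44}, {x41, x42, x43, x44}}.
int(A) = ⋃ {U ∈ τ : U ⊆ A}. Opens contained in A: ∅.
Taking the union of these: int(A) = ∅.
cl(A) = ⋂ {C closed : A ⊆ C}. Closed sets containing A: {x41, x44}, {x41, x42, x44}, {x41, x43, x44}, {x41, x42, x43, x44}.
Intersecting these: cl(A) = {x41, x44}.
∂A = cl(A) ∖ int(A) = {x41, x44} ∖ ∅ = {x41, x44}.


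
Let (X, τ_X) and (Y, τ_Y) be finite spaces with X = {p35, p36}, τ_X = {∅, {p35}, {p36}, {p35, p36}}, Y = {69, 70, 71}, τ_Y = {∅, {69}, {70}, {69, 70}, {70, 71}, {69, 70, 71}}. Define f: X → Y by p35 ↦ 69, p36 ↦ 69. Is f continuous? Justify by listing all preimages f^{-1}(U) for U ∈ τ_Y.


f IS continuous.

Compute f^{-1}(U) for each U ∈ τ_Y:
  U = ∅: f^{-1}(U) = ∅ ∈ τ_X ✓.
  U = {69}: f^{-1}(U) = {p35, p36} ∈ τ_X ✓.
  U = {70}: f^{-1}(U) = ∅ ∈ τ_X ✓.
  U = {69, 70}: f^{-1}(U) = {p35, p36} ∈ τ_X ✓.
  U = {70, 71}: f^{-1}(U) = ∅ ∈ τ_X ✓.
  U = {69, 70, 71}: f^{-1}(U) = {p35, p36} ∈ τ_X ✓.
Every preimage lies in τ_X, so f IS continuous.


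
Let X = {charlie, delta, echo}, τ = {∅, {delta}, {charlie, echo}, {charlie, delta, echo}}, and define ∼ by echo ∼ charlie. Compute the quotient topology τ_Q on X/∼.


X/∼ = {[charlie=echo], [delta]}; |τ_Q| = 4.

Equivalence classes: [charlie=echo], [delta].
Quotient map π: X → X/∼ sends charlie ↦ [charlie=echo], delta ↦ [delta], echo ↦ [charlie=echo].
For each subset V ⊆ X/∼, compute π^{-1}(V) ⊆ X and check whether π^{-1}(V) ∈ τ. V is open in τ_Q iff π^{-1}(V) ∈ τ.
  V = {}: π^{-1}(V) = ∅ ∈ τ ✓.
  V = {[charlie=echo]}: π^{-1}(V) = {charlie, echo} ∈ τ ✓.
  V = {[delta]}: π^{-1}(V) = {delta} ∈ τ ✓.
  V = {[charlie=echo], [delta]}: π^{-1}(V) = {charlie, delta, echo} ∈ τ ✓.
Open sets in the quotient: τ_Q = {{}, {[charlie=echo]}, {[delta]}, {[charlie=echo], [delta]}} (4 elements).


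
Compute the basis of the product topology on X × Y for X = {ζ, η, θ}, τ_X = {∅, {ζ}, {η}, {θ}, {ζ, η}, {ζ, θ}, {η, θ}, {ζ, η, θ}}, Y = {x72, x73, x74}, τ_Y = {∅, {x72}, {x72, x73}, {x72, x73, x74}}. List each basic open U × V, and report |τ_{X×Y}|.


Basis B = {∅ × ∅, {ζ} × {x72}, {η} × {x72}, {θ} × {x72}, {ζ} × {x72, x73}, {ζ, η} × {x72}, {ζ, θ} × {x72}, {η} × {x72, x73}, {η, θ} × {x72}, {θ} × {x72, x73}, {ζ} × {x72, x73, x74}, {ζ, η, θ} × {x72}, {η} × {x72, x73, x74}, {θ} × {x72, x73, x74}, {ζ, η} × {x72, x73}, {ζ, θ} × {x72, x73}, {η, θ} × {x72, x73}, {ζ, η} × {x72, x73, x74}, {ζ, θ} × {x72, x73, x74}, {ζ, η, θ} × {x72, x73}, {η, θ} × {x72, x73, x74}, {ζ, η, θ} × {x72, x73, x74}}; |τ_{X×Y}| = 64.

Enumerate products U × V with U ∈ τ_X, V ∈ τ_Y (deduplicated):
  ∅ × ∅ = {} (∅)
  {ζ} × {x72} = {(ζ,x72)}
  {η} × {x72} = {(η,x72)}
  {θ} × {x72} = {(θ,x72)}
  {ζ} × {x72, x73} = {(ζ,x72), (ζ,x73)}
  {ζ, η} × {x72} = {(ζ,x72), (η,x72)}
  {ζ, θ} × {x72} = {(ζ,x72), (θ,x72)}
  {η} × {x72, x73} = {(η,x72), (η,x73)}
  {η, θ} × {x72} = {(η,x72), (θ,x72)}
  {θ} × {x72, x73} = {(θ,x72), (θ,x73)}
  {ζ} × {x72, x73, x74} = {(ζ,x72), (ζ,x73), (ζ,x74)}
  {ζ, η, θ} × {x72} = {(ζ,x72), (η,x72), (θ,x72)}
  {η} × {x72, x73, x74} = {(η,x72), (η,x73), (η,x74)}
  {θ} × {x72, x73, x74} = {(θ,x72), (θ,x73), (θ,x74)}
  {ζ, η} × {x72, x73} = {(ζ,x72), (ζ,x73), (η,x72), (η,x73)}
  {ζ, θ} × {x72, x73} = {(ζ,x72), (ζ,x73), (θ,x72), (θ,x73)}
  {η, θ} × {x72, x73} = {(η,x72), (η,x73), (θ,x72), (θ,x73)}
  {ζ, η} × {x72, x73, x74} = {(ζ,x72), (ζ,x73), (ζ,x74), (η,x72), (η,x73), (η,x74)}
  {ζ, θ} × {x72, x73, x74} = {(ζ,x72), (ζ,x73), (ζ,x74), (θ,x72), (θ,x73), (θ,x74)}
  {ζ, η, θ} × {x72, x73} = {(ζ,x72), (ζ,x73), (η,x72), (η,x73), (θ,x72), (θ,x73)}
  {η, θ} × {x72, x73, x74} = {(η,x72), (η,x73), (η,x74), (θ,x72), (θ,x73), (θ,x74)}
  {ζ, η, θ} × {x72, x73, x74} = {(ζ,x72), (ζ,x73), (ζ,x74), (η,x72), (η,x73), (η,x74), (θ,x72), (θ,x73), (θ,x74)}
These 22 distinct sets form the basis B.
Close under arbitrary unions to get τ_{X×Y}; counting gives |τ_{X×Y}| = 64.


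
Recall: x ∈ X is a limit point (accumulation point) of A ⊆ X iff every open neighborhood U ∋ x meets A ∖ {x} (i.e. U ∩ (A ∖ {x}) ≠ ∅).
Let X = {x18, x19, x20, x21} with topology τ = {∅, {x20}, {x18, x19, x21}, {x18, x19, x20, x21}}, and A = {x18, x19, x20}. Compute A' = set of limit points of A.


A' = {x18, x19, x21}

For each x ∈ X, list the open sets U ∈ τ with x ∈ U, then check whether U ∩ (A ∖ {x}) ≠ ∅ for every such U.
  x = x18: opens ∋ x are {x18, x19, x21}, {x18, x19, x20, x21}; each meets A ∖ {x18}, so x IS a limit point.
  x = x19: opens ∋ x are {x18, x19, x21}, {x18, x19, x20, x21}; each meets A ∖ {x19}, so x IS a limit point.
  x = x20: open {x20} ∋ x has {x20} ∩ (A ∖ {x20}) = ∅, so x is NOT a limit point.
  x = x21: opens ∋ x are {x18, x19, x21}, {x18, x19, x20, x21}; each meets A ∖ {x21}, so x IS a limit point.
Collecting: A' = {x18, x19, x21}.


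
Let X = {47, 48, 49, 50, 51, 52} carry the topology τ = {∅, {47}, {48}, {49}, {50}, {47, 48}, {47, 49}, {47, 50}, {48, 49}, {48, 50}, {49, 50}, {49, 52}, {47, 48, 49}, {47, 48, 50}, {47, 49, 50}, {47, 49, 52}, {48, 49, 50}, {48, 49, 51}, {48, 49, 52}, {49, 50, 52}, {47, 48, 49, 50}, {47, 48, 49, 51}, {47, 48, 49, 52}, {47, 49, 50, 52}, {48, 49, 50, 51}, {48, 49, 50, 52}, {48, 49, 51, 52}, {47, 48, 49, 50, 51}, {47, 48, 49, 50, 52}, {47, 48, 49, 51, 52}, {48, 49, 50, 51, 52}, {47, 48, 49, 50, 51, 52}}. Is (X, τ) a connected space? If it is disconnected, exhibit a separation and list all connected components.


(X, τ) is disconnected; components = [{47}, {50}, {48, 49, 51, 52}].

Find clopen sets (U ∈ τ with X ∖ U ∈ τ):
  U = ∅, X ∖ U = {47, 48, 49, 50, 51, 52} — both open, so U is clopen.
  U = {47}, X ∖ U = {48, 49, 50, 51, 52} — both open, so U is clopen.
  U = {50}, X ∖ U = {47, 48, 49, 51, 52} — both open, so U is clopen.
  U = {47, 50}, X ∖ U = {48, 49, 51, 52} — both open, so U is clopen.
  U = {48, 49, 51, 52}, X ∖ U = {47, 50} — both open, so U is clopen.
  U = {47, 48, 49, 51, 52}, X ∖ U = {50} — both open, so U is clopen.
  U = {48, 49, 50, 51, 52}, X ∖ U = {47} — both open, so U is clopen.
  U = {47, 48, 49, 50, 51, 52}, X ∖ U = ∅ — both open, so U is clopen.
Nontrivial clopen(s) exist: e.g. {48, 49, 51, 52}. So (X, τ) is disconnected.
Compute connected components by grouping points that agree on all clopens:
  component: {47}
  component: {50}
  component: {48, 49, 51, 52}


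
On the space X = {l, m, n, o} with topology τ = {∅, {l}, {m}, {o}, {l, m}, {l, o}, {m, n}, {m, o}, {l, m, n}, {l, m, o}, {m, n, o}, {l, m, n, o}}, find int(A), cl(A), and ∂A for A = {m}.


int(A) = {m}, cl(A) = {m, n}, ∂A = {n}.

Closed sets in (X, τ) are complements of opens:
  closed(X, τ) = {∅, {l}, {n}, {o}, {l, n}, {l, o}, {m, n}, {n, o}, {l, m, n}, {l, n, o}, {m, n, o}, {l, m, n, o}}.
int(A) = ⋃ {U ∈ τ : U ⊆ A}. Opens contained in A: ∅, {m}.
Taking the union of these: int(A) = {m}.
cl(A) = ⋂ {C closed : A ⊆ C}. Closed sets containing A: {m, n}, {l, m, n}, {m, n, o}, {l, m, n, o}.
Intersecting these: cl(A) = {m, n}.
∂A = cl(A) ∖ int(A) = {m, n} ∖ {m} = {n}.


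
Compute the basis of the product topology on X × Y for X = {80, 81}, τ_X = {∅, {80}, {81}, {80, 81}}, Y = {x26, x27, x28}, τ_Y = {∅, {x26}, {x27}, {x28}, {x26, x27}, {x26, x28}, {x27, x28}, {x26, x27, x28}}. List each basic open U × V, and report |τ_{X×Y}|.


Basis B = {∅ × ∅, {80} × {x26}, {80} × {x27}, {80} × {x28}, {81} × {x26}, {81} × {x27}, {81} × {x28}, {80} × {x26, x27}, {80} × {x26, x28}, {80, 81} × {x26}, {80} × {x27, x28}, {80, 81} × {x27}, {80, 81} × {x28}, {81} × {x26, x27}, {81} × {x26, x28}, {81} × {x27, x28}, {80} × {x26, x27, x28}, {81} × {x26, x27, x28}, {80, 81} × {x26, x27}, {80, 81} × {x26, x28}, {80, 81} × {x27, x28}, {80, 81} × {x26, x27, x28}}; |τ_{X×Y}| = 64.

Enumerate products U × V with U ∈ τ_X, V ∈ τ_Y (deduplicated):
  ∅ × ∅ = {} (∅)
  {80} × {x26} = {(80,x26)}
  {80} × {x27} = {(80,x27)}
  {80} × {x28} = {(80,x28)}
  {81} × {x26} = {(81,x26)}
  {81} × {x27} = {(81,x27)}
  {81} × {x28} = {(81,x28)}
  {80} × {x26, x27} = {(80,x26), (80,x27)}
  {80} × {x26, x28} = {(80,x26), (80,x28)}
  {80, 81} × {x26} = {(80,x26), (81,x26)}
  {80} × {x27, x28} = {(80,x27), (80,x28)}
  {80, 81} × {x27} = {(80,x27), (81,x27)}
  {80, 81} × {x28} = {(80,x28), (81,x28)}
  {81} × {x26, x27} = {(81,x26), (81,x27)}
  {81} × {x26, x28} = {(81,x26), (81,x28)}
  {81} × {x27, x28} = {(81,x27), (81,x28)}
  {80} × {x26, x27, x28} = {(80,x26), (80,x27), (80,x28)}
  {81} × {x26, x27, x28} = {(81,x26), (81,x27), (81,x28)}
  {80, 81} × {x26, x27} = {(80,x26), (80,x27), (81,x26), (81,x27)}
  {80, 81} × {x26, x28} = {(80,x26), (80,x28), (81,x26), (81,x28)}
  {80, 81} × {x27, x28} = {(80,x27), (80,x28), (81,x27), (81,x28)}
  {80, 81} × {x26, x27, x28} = {(80,x26), (80,x27), (80,x28), (81,x26), (81,x27), (81,x28)}
These 22 distinct sets form the basis B.
Close under arbitrary unions to get τ_{X×Y}; counting gives |τ_{X×Y}| = 64.
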